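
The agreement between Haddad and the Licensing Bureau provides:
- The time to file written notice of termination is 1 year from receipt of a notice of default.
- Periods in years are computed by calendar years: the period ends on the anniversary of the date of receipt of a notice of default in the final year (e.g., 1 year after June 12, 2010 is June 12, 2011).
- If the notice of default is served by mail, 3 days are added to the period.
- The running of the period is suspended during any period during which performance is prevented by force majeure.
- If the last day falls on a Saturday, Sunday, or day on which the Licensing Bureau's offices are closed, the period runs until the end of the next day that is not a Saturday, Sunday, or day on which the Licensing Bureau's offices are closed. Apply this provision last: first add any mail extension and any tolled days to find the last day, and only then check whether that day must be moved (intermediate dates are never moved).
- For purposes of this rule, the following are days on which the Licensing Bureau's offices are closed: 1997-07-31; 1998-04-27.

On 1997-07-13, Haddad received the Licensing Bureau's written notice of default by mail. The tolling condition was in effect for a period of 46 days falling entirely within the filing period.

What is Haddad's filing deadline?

August 31, 1998

1 year after 1997-07-13 is July 13, 1998.
Service was by mail, adding 3 days: July 13, 1998 + 3 days = July 16, 1998.
Tolling adds 46 days: July 16, 1998 + 46 days = August 31, 1998.
August 31, 1998 is a Monday and not a day on which the Licensing Bureau's offices are closed, so no extension applies.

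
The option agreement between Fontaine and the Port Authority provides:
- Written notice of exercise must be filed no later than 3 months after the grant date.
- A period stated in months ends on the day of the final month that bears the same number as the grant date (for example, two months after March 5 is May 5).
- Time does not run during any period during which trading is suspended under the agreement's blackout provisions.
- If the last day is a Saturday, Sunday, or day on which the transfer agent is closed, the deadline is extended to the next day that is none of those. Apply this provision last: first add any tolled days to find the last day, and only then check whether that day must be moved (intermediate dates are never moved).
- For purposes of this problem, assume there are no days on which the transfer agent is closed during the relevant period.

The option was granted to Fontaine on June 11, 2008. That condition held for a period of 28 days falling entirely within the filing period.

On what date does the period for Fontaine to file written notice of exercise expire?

3 months after June 11, 2008 is September 11, 2008.
Tolling adds 28 days: September 11, 2008 + 28 days = October 9, 2008.
October 9, 2008 is a Thursday and not a day on which the transfer agent is closed, so no extension applies.

October 9, 2008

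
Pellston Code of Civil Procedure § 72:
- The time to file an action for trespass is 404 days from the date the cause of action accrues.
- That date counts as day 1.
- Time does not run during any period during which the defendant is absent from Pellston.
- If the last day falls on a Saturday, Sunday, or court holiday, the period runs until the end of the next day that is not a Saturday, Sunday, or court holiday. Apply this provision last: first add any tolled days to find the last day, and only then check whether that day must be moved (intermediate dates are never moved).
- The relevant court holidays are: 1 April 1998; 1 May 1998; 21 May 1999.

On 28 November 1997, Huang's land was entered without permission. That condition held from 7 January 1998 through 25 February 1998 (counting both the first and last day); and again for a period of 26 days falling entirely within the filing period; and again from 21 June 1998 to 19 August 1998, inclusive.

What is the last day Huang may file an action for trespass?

May 24, 1999

Counting 28 November 1997 as day 1, day 404 is January 5, 1999.
From January 7, 1998 through February 25, 1998 inclusive is 50 days; tolling adds 50 days: January 5, 1999 + 50 days = February 24, 1999.
Tolling adds 26 days: February 24, 1999 + 26 days = March 22, 1999.
From June 21, 1998 through August 19, 1998 inclusive is 60 days; tolling adds 60 days: March 22, 1999 + 60 days = May 21, 1999.
May 21, 1999 is a listed holiday; May 22, 1999 is Saturday; May 23, 1999 is Sunday. The next qualifying day is May 24, 1999.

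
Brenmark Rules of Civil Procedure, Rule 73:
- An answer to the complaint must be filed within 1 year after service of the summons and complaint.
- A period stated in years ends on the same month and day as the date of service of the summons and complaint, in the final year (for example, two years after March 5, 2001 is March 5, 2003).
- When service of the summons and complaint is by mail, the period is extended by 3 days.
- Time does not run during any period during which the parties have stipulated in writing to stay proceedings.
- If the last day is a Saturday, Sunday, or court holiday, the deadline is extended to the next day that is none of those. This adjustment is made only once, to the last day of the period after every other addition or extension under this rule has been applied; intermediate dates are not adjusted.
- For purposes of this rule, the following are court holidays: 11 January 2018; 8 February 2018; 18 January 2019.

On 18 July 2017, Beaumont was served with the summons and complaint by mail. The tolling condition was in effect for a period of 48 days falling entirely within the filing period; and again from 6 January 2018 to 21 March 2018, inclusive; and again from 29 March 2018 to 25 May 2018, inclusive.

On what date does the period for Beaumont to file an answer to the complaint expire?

January 21, 2019

1 year after 18 July 2017 is July 18, 2018.
Service was by mail, adding 3 days: July 18, 2018 + 3 days = July 21, 2018.
Tolling adds 48 days: July 21, 2018 + 48 days = September 7, 2018.
From January 6, 2018 through March 21, 2018 inclusive is 75 days; tolling adds 75 days: September 7, 2018 + 75 days = November 21, 2018.
From March 29, 2018 through May 25, 2018 inclusive is 58 days; tolling adds 58 days: November 21, 2018 + 58 days = January 18, 2019.
January 18, 2019 is a listed holiday; January 19, 2019 is Saturday; January 20, 2019 is Sunday. The next qualifying day is January 21, 2019.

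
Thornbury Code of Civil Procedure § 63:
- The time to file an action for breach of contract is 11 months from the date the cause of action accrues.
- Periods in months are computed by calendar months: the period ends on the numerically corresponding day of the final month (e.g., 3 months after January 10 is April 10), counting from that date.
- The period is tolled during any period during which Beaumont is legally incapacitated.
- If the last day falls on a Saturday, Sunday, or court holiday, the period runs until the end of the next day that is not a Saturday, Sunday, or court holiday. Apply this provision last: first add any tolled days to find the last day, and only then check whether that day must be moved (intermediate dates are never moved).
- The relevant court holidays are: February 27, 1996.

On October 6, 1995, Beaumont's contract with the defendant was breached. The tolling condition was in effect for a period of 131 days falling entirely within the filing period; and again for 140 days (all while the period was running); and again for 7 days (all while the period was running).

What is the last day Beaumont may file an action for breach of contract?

June 11, 1997

11 months after October 6, 1995 is September 6, 1996.
Tolling adds 131 days: September 6, 1996 + 131 days = January 15, 1997.
Tolling adds 140 days: January 15, 1997 + 140 days = June 4, 1997.
Tolling adds 7 days: June 4, 1997 + 7 days = June 11, 1997.
June 11, 1997 is a Wednesday and not a court holiday, so no extension applies.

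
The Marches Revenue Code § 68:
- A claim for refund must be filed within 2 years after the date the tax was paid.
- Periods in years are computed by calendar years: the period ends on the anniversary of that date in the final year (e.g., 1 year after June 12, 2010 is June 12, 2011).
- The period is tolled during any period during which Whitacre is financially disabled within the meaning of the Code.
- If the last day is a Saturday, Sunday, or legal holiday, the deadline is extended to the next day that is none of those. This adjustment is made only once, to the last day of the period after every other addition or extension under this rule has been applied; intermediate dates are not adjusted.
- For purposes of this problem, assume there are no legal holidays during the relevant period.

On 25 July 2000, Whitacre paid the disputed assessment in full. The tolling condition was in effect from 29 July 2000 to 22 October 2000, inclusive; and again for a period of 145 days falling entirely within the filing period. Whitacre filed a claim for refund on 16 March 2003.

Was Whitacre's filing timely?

No

2 years after 25 July 2000 is July 25, 2002.
From July 29, 2000 through October 22, 2000 inclusive is 86 days; tolling adds 86 days: July 25, 2002 + 86 days = October 19, 2002.
Tolling adds 145 days: October 19, 2002 + 145 days = March 13, 2003.
March 13, 2003 is a Thursday and not a legal holiday, so no extension applies.
The deadline is March 13, 2003; the filing on March 16, 2003 is after that date.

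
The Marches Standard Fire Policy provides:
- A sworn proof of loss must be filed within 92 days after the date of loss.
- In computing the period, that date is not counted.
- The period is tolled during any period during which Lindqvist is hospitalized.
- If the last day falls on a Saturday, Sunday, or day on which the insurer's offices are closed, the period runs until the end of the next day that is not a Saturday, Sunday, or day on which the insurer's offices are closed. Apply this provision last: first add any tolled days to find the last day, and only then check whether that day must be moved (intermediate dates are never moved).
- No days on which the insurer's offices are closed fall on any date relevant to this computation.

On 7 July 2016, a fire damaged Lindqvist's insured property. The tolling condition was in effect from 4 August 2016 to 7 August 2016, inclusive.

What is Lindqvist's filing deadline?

October 11, 2016

92 days after 7 July 2016 is October 7, 2016.
From August 4, 2016 through August 7, 2016 inclusive is 4 days; tolling adds 4 days: October 7, 2016 + 4 days = October 11, 2016.
October 11, 2016 is a Tuesday and not a day on which the insurer's offices are closed, so no extension applies.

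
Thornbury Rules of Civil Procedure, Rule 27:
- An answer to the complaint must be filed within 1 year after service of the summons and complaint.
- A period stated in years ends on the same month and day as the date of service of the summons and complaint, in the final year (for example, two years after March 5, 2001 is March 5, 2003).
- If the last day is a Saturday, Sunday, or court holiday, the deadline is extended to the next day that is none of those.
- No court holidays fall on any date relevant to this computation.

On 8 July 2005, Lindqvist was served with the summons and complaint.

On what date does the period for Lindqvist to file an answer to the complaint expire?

1 year after 8 July 2005 is July 8, 2006.
July 8, 2006 is Saturday; July 9, 2006 is Sunday. The next qualifying day is July 10, 2006.

July 10, 2006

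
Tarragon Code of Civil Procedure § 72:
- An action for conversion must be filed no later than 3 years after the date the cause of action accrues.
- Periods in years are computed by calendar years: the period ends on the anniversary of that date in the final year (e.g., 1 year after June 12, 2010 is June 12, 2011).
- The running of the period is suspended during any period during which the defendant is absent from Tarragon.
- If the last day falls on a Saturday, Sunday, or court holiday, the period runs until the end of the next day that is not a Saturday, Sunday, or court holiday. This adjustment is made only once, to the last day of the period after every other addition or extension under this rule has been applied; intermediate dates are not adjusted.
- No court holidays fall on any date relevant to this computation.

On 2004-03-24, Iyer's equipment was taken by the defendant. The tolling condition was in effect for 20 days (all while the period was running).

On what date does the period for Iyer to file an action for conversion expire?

April 13, 2007

3 years after 2004-03-24 is March 24, 2007.
Tolling adds 20 days: March 24, 2007 + 20 days = April 13, 2007.
April 13, 2007 is a Friday and not a court holiday, so no extension applies.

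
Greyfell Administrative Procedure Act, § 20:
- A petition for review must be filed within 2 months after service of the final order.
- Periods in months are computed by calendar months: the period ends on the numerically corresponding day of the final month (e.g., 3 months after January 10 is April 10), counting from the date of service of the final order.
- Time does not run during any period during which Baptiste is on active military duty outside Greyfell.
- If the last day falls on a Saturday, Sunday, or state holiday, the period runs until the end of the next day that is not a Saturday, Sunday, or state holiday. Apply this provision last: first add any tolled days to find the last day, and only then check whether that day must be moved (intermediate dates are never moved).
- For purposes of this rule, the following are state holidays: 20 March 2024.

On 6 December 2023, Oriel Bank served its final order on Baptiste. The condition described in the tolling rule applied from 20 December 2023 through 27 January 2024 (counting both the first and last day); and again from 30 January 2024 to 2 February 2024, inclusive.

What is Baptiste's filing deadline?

March 21, 2024

2 months after 6 December 2023 is February 6, 2024.
From December 20, 2023 through January 27, 2024 inclusive is 39 days; tolling adds 39 days: February 6, 2024 + 39 days = March 16, 2024.
From January 30, 2024 through February 2, 2024 inclusive is 4 days; tolling adds 4 days: March 16, 2024 + 4 days = March 20, 2024.
March 20, 2024 is a listed holiday. The next qualifying day is March 21, 2024.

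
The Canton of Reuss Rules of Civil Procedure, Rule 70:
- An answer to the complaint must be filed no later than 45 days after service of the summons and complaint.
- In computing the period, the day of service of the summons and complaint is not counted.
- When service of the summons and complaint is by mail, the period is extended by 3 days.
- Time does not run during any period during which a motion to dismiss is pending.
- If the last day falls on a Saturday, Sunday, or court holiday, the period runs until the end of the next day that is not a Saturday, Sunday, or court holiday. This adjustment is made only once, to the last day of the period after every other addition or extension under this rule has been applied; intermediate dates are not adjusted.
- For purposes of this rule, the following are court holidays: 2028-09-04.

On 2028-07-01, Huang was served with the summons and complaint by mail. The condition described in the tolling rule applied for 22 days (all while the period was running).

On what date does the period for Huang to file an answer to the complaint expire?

45 days after 2028-07-01 is August 15, 2028.
Service was by mail, adding 3 days: August 15, 2028 + 3 days = August 18, 2028.
Tolling adds 22 days: August 18, 2028 + 22 days = September 9, 2028.
September 9, 2028 is Saturday; September 10, 2028 is Sunday. The next qualifying day is September 11, 2028.

September 11, 2028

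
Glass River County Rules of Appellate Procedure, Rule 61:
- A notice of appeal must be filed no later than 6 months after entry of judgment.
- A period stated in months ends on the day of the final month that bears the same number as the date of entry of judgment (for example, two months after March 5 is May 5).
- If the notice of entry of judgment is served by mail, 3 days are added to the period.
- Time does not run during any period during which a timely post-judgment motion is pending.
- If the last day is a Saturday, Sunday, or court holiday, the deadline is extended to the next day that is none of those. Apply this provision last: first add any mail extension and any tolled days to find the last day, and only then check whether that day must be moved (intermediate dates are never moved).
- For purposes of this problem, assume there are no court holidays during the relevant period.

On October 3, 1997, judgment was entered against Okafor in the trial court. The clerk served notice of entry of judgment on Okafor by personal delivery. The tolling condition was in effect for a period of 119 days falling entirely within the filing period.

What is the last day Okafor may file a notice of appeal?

July 31, 1998

6 months after October 3, 1997 is April 3, 1998.
Service was not by mail, so no mail extension applies.
Tolling adds 119 days: April 3, 1998 + 119 days = July 31, 1998.
July 31, 1998 is a Friday and not a court holiday, so no extension applies.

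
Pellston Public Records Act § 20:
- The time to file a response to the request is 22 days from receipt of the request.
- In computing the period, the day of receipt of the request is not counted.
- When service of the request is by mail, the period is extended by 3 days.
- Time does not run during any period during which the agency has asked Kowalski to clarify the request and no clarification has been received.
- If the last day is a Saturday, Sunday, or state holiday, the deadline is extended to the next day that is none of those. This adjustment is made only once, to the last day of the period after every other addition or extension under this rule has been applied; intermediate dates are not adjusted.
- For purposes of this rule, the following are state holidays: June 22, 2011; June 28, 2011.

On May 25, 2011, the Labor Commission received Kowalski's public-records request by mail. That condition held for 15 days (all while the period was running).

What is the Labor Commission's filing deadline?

22 days after May 25, 2011 is June 16, 2011.
Service was by mail, adding 3 days: June 16, 2011 + 3 days = June 19, 2011.
Tolling adds 15 days: June 19, 2011 + 15 days = July 4, 2011.
July 4, 2011 is a Monday and not a state holiday, so no extension applies.

July 4, 2011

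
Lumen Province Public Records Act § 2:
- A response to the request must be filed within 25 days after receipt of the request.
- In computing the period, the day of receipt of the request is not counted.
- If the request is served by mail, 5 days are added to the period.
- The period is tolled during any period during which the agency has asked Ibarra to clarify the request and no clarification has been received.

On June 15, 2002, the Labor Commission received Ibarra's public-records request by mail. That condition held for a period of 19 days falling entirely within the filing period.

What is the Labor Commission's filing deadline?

25 days after June 15, 2002 is July 10, 2002.
Service was by mail, adding 5 days: July 10, 2002 + 5 days = July 15, 2002.
Tolling adds 19 days: July 15, 2002 + 19 days = August 3, 2002.

August 3, 2002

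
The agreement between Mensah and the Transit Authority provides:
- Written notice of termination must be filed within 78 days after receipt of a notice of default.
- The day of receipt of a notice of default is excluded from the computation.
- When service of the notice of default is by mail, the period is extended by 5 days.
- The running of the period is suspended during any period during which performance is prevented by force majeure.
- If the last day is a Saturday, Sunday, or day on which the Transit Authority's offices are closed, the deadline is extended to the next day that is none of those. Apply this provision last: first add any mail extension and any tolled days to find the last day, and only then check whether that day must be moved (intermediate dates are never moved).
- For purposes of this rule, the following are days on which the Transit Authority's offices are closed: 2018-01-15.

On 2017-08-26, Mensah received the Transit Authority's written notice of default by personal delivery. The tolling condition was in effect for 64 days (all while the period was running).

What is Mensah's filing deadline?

78 days after 2017-08-26 is November 12, 2017.
Service was not by mail, so no mail extension applies.
Tolling adds 64 days: November 12, 2017 + 64 days = January 15, 2018.
January 15, 2018 is a listed holiday. The next qualifying day is January 16, 2018.

January 16, 2018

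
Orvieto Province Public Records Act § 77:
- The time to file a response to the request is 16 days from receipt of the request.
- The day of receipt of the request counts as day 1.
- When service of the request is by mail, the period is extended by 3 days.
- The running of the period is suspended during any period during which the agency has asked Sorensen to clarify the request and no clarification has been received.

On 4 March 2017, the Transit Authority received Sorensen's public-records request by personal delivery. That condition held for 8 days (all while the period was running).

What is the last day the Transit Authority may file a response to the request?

Counting 4 March 2017 as day 1, day 16 is March 19, 2017.
Service was not by mail, so no mail extension applies.
Tolling adds 8 days: March 19, 2017 + 8 days = March 27, 2017.

March 27, 2017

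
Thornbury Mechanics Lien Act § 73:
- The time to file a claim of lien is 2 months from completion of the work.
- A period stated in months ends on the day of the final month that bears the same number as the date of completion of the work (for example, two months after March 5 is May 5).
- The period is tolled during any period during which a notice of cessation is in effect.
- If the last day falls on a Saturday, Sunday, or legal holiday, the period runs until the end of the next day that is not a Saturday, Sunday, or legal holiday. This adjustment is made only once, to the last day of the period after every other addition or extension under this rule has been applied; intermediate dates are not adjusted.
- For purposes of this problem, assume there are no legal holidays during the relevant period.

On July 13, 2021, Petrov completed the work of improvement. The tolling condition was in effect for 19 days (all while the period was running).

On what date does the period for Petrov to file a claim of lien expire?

2 months after July 13, 2021 is September 13, 2021.
Tolling adds 19 days: September 13, 2021 + 19 days = October 2, 2021.
October 2, 2021 is Saturday; October 3, 2021 is Sunday. The next qualifying day is October 4, 2021.

October 4, 2021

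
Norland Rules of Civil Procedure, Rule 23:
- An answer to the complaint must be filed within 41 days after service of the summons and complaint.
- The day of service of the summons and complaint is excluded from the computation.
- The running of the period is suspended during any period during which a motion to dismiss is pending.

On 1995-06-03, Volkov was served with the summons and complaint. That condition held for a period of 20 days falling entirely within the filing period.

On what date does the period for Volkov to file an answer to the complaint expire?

August 3, 1995

41 days after 1995-06-03 is July 14, 1995.
Tolling adds 20 days: July 14, 1995 + 20 days = August 3, 1995.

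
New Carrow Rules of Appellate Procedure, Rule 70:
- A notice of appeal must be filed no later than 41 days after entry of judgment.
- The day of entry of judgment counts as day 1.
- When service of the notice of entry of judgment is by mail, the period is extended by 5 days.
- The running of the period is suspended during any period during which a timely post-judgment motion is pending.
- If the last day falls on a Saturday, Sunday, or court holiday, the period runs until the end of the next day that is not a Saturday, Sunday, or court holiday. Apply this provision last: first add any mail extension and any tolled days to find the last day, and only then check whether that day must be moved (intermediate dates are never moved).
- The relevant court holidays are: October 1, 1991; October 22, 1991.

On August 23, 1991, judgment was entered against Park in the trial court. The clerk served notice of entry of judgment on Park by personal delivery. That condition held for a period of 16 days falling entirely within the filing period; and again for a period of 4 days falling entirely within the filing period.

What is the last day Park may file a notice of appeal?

Counting August 23, 1991 as day 1, day 41 is October 2, 1991.
Service was not by mail, so no mail extension applies.
Tolling adds 16 days: October 2, 1991 + 16 days = October 18, 1991.
Tolling adds 4 days: October 18, 1991 + 4 days = October 22, 1991.
October 22, 1991 is a listed holiday. The next qualifying day is October 23, 1991.

October 23, 1991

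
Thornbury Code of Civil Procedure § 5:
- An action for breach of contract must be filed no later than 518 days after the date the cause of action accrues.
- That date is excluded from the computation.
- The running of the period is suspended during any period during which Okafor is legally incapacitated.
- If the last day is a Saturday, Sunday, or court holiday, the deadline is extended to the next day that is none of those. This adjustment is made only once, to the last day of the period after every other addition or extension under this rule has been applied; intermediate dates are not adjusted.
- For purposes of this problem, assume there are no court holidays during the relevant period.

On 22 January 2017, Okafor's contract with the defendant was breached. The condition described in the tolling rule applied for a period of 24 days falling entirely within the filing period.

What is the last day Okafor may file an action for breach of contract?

518 days after 22 January 2017 is June 24, 2018.
Tolling adds 24 days: June 24, 2018 + 24 days = July 18, 2018.
July 18, 2018 is a Wednesday and not a court holiday, so no extension applies.

July 18, 2018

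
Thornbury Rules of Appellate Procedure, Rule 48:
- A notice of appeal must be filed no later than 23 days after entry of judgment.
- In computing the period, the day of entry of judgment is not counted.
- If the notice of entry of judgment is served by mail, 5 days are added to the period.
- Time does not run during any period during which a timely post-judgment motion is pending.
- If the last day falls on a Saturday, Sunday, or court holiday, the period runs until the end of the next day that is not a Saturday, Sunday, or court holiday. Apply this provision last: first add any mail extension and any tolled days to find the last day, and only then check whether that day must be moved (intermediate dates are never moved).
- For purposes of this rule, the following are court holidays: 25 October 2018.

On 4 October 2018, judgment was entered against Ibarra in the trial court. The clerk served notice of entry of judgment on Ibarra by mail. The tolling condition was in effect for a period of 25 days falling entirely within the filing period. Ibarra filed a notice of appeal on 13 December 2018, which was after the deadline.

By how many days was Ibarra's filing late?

17 days

23 days after 4 October 2018 is October 27, 2018.
Service was by mail, adding 5 days: October 27, 2018 + 5 days = November 1, 2018.
Tolling adds 25 days: November 1, 2018 + 25 days = November 26, 2018.
November 26, 2018 is a Monday and not a court holiday, so no extension applies.
The deadline is November 26, 2018; from November 26, 2018 to December 13, 2018 is 17 days.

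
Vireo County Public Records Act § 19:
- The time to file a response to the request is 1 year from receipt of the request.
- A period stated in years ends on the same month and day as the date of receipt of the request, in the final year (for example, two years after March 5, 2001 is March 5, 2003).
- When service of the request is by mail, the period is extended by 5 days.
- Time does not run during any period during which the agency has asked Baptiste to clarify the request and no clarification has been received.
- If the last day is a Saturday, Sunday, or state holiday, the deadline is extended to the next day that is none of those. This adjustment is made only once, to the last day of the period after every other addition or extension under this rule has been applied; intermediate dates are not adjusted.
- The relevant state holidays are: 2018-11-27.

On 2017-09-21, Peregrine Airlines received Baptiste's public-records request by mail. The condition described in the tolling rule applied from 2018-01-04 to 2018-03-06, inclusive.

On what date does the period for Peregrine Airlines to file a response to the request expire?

November 28, 2018

1 year after 2017-09-21 is September 21, 2018.
Service was by mail, adding 5 days: September 21, 2018 + 5 days = September 26, 2018.
From January 4, 2018 through March 6, 2018 inclusive is 62 days; tolling adds 62 days: September 26, 2018 + 62 days = November 27, 2018.
November 27, 2018 is a listed holiday. The next qualifying day is November 28, 2018.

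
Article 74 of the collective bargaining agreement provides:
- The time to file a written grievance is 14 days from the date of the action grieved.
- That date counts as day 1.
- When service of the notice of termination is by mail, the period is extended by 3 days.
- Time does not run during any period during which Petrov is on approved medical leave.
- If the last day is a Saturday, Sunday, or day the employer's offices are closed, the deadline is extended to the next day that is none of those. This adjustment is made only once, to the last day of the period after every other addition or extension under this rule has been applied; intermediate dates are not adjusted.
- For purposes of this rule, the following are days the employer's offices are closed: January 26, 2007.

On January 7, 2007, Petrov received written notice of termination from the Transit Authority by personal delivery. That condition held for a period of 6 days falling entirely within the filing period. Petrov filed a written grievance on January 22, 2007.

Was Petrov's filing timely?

Counting January 7, 2007 as day 1, day 14 is January 20, 2007.
Service was not by mail, so no mail extension applies.
Tolling adds 6 days: January 20, 2007 + 6 days = January 26, 2007.
January 26, 2007 is a listed holiday; January 27, 2007 is Saturday; January 28, 2007 is Sunday. The next qualifying day is January 29, 2007.
The deadline is January 29, 2007; the filing on January 22, 2007 is on or before that date.

Yes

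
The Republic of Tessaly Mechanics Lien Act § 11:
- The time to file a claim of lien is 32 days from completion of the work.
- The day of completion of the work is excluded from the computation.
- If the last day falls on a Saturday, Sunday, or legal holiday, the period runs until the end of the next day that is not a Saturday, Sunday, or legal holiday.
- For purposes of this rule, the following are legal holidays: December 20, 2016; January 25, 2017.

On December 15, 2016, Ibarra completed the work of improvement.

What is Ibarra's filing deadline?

January 16, 2017

32 days after December 15, 2016 is January 16, 2017.
January 16, 2017 is a Monday and not a legal holiday, so no extension applies.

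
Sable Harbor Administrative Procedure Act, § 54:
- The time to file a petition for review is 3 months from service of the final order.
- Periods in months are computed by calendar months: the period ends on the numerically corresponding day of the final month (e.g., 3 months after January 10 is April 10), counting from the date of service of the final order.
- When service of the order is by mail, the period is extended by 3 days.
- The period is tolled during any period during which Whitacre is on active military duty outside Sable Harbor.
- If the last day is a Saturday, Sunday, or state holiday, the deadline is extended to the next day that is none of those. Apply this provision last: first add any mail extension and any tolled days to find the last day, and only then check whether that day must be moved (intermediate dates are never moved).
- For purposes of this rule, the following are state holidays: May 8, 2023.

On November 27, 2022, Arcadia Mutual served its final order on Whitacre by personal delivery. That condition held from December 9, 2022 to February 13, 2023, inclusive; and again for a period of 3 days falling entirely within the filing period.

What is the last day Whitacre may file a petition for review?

3 months after November 27, 2022 is February 27, 2023.
Service was not by mail, so no mail extension applies.
From December 9, 2022 through February 13, 2023 inclusive is 67 days; tolling adds 67 days: February 27, 2023 + 67 days = May 5, 2023.
Tolling adds 3 days: May 5, 2023 + 3 days = May 8, 2023.
May 8, 2023 is a listed holiday. The next qualifying day is May 9, 2023.

May 9, 2023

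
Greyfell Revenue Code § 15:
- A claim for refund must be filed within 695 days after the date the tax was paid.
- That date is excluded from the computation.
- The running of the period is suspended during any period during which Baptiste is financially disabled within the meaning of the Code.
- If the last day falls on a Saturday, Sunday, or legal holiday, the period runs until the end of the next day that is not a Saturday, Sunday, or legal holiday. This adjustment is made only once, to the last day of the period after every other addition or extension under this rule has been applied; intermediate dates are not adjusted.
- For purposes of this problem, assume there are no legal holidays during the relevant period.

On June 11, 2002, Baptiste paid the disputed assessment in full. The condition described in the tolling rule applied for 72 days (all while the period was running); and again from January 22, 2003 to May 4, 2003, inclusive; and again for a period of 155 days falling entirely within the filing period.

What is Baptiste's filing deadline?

April 1, 2005

695 days after June 11, 2002 is May 6, 2004.
Tolling adds 72 days: May 6, 2004 + 72 days = July 17, 2004.
From January 22, 2003 through May 4, 2003 inclusive is 103 days; tolling adds 103 days: July 17, 2004 + 103 days = October 28, 2004.
Tolling adds 155 days: October 28, 2004 + 155 days = April 1, 2005.
April 1, 2005 is a Friday and not a legal holiday, so no extension applies.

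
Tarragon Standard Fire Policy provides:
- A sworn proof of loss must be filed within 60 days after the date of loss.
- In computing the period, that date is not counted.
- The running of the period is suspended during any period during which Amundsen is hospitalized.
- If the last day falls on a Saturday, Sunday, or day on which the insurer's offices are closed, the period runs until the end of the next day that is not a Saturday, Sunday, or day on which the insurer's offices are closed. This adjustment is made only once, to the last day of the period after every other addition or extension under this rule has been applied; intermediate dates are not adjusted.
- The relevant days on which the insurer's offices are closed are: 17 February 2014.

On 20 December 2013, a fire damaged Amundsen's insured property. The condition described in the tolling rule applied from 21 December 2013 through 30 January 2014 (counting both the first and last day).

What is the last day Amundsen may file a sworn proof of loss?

60 days after 20 December 2013 is February 18, 2014.
From December 21, 2013 through January 30, 2014 inclusive is 41 days; tolling adds 41 days: February 18, 2014 + 41 days = March 31, 2014.
March 31, 2014 is a Monday and not a day on which the insurer's offices are closed, so no extension applies.

March 31, 2014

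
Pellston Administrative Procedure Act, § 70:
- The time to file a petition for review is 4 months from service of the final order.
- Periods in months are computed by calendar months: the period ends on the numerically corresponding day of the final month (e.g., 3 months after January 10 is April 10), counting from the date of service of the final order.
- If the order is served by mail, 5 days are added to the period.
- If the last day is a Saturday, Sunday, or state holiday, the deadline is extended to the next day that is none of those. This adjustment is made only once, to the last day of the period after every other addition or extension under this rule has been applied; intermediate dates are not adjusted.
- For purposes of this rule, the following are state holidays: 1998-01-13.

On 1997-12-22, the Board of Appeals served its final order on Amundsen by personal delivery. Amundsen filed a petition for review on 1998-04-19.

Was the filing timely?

4 months after 1997-12-22 is April 22, 1998.
Service was not by mail, so no mail extension applies.
April 22, 1998 is a Wednesday and not a state holiday, so no extension applies.
The deadline is April 22, 1998; the filing on April 19, 1998 is on or before that date.

Yes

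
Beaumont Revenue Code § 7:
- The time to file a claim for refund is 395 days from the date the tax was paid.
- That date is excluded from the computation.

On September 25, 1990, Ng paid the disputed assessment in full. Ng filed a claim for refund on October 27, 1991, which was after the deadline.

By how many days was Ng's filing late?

2 days

395 days after September 25, 1990 is October 25, 1991.
The deadline is October 25, 1991; from October 25, 1991 to October 27, 1991 is 2 days.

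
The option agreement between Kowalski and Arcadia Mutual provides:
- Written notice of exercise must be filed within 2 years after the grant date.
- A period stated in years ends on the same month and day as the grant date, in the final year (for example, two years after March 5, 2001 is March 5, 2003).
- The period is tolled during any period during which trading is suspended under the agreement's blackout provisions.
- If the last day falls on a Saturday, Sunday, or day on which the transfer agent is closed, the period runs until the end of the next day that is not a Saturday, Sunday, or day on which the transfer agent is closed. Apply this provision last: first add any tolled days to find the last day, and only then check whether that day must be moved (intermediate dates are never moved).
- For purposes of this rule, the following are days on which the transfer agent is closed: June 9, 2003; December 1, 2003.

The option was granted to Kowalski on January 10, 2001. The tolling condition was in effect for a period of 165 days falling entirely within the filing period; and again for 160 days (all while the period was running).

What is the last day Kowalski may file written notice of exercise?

2 years after January 10, 2001 is January 10, 2003.
Tolling adds 165 days: January 10, 2003 + 165 days = June 24, 2003.
Tolling adds 160 days: June 24, 2003 + 160 days = December 1, 2003.
December 1, 2003 is a listed holiday. The next qualifying day is December 2, 2003.

December 2, 2003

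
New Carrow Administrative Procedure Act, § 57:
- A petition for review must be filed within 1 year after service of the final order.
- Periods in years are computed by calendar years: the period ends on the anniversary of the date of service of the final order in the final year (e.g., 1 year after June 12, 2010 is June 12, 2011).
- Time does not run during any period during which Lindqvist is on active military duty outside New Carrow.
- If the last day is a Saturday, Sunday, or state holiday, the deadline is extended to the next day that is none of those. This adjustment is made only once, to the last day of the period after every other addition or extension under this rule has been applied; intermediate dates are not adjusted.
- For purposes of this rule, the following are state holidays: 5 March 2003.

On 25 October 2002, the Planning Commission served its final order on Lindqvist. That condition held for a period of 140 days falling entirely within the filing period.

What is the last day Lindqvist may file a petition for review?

1 year after 25 October 2002 is October 25, 2003.
Tolling adds 140 days: October 25, 2003 + 140 days = March 13, 2004.
March 13, 2004 is Saturday; March 14, 2004 is Sunday. The next qualifying day is March 15, 2004.

March 15, 2004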